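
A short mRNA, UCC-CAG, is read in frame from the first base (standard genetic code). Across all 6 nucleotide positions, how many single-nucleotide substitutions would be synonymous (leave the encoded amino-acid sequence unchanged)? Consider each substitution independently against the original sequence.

4

Codon 1 (UCC, Ser): 3 synonymous substitutions.
Codon 2 (CAG, Gln): 1 synonymous substitution.
Total: 3 + 1 = 4.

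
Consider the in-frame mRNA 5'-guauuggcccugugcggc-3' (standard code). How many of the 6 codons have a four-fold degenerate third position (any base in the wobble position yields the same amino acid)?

4

Codon 1 GUA (Val): third position 4-fold.
Codon 2 UUG (Leu): third position 2-fold.
Codon 3 GCC (Ala): third position 4-fold.
Codon 4 CUG (Leu): third position 4-fold.
Codon 5 UGC (Cys): third position 2-fold.
Codon 6 GGC (Gly): third position 4-fold.
Four-fold degenerate third positions: 4.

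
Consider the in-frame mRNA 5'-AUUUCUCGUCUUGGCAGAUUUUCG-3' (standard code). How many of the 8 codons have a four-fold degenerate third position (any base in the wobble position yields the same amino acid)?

5

Codon 1 AUU (Ile): third position 3-fold.
Codon 2 UCU (Ser): third position 4-fold.
Codon 3 CGU (Arg): third position 4-fold.
Codon 4 CUU (Leu): third position 4-fold.
Codon 5 GGC (Gly): third position 4-fold.
Codon 6 AGA (Arg): third position 2-fold.
Codon 7 UUU (Phe): third position 2-fold.
Codon 8 UCG (Ser): third position 4-fold.
Four-fold degenerate third positions: 5.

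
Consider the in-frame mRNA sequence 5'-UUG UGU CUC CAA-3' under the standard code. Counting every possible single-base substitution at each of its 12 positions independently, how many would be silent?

7

Codon 1 (UUG, Leu): 2 synonymous substitutions.
Codon 2 (UGU, Cys): 1 synonymous substitution.
Codon 3 (CUC, Leu): 3 synonymous substitutions.
Codon 4 (CAA, Gln): 1 synonymous substitution.
Total: 2 + 1 + 3 + 1 = 7.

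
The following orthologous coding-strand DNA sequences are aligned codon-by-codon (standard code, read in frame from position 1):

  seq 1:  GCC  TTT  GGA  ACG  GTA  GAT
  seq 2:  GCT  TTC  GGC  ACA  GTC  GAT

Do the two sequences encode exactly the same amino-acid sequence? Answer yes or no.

yes

Codon 1: GCC Ala / GCT Ala — synonymous.
Codon 2: TTT Phe / TTC Phe — synonymous.
Codon 3: GGA Gly / GGC Gly — synonymous.
Codon 4: ACG Thr / ACA Thr — synonymous.
Codon 5: GTA Val / GTC Val — synonymous.
Codon 6: GAT Asp / GAT Asp — identical.
Nonsynonymous differences: 0 → same protein.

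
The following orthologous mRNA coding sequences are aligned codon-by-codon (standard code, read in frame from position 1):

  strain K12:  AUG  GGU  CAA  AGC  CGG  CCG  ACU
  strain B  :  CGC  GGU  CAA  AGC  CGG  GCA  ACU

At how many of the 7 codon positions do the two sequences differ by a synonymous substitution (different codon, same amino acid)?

Codon 1: AUG Met / CGC Arg — nonsynonymous.
Codon 2: GGU Gly / GGU Gly — identical.
Codon 3: CAA Gln / CAA Gln — identical.
Codon 4: AGC Ser / AGC Ser — identical.
Codon 5: CGG Arg / CGG Arg — identical.
Codon 6: CCG Pro / GCA Ala — nonsynonymous.
Codon 7: ACU Thr / ACU Thr — identical.
Synonymous differences: 0.

0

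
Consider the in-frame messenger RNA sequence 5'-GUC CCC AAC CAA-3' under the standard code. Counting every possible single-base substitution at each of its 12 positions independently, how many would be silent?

8

Codon 1 (GUC, Val): 3 synonymous substitutions.
Codon 2 (CCC, Pro): 3 synonymous substitutions.
Codon 3 (AAC, Asn): 1 synonymous substitution.
Codon 4 (CAA, Gln): 1 synonymous substitution.
Total: 3 + 3 + 1 + 1 = 8.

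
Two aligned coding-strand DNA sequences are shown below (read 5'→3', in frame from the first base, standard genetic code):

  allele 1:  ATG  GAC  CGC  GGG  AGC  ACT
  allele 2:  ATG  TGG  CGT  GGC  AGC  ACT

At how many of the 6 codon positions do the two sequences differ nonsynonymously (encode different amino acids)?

Codon 1: ATG Met / ATG Met — identical.
Codon 2: GAC Asp / TGG Trp — nonsynonymous.
Codon 3: CGC Arg / CGT Arg — synonymous.
Codon 4: GGG Gly / GGC Gly — synonymous.
Codon 5: AGC Ser / AGC Ser — identical.
Codon 6: ACT Thr / ACT Thr — identical.
Nonsynonymous differences: 1.

1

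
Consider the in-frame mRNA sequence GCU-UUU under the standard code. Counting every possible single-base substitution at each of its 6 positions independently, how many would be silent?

Codon 1 (GCU, Ala): 3 synonymous substitutions.
Codon 2 (UUU, Phe): 1 synonymous substitution.
Total: 3 + 1 = 4.

4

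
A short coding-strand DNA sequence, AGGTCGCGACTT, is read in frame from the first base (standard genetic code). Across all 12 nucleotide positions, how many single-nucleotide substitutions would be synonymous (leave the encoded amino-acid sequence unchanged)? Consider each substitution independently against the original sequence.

Codon 1 (AGG, Arg): 2 synonymous substitutions.
Codon 2 (TCG, Ser): 3 synonymous substitutions.
Codon 3 (CGA, Arg): 4 synonymous substitutions.
Codon 4 (CTT, Leu): 3 synonymous substitutions.
Total: 2 + 3 + 4 + 3 = 12.

12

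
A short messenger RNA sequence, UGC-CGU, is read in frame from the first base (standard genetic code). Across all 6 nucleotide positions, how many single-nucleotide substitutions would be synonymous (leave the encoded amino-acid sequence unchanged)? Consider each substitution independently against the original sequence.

Codon 1 (UGC, Cys): 1 synonymous substitution.
Codon 2 (CGU, Arg): 3 synonymous substitutions.
Total: 1 + 3 = 4.

4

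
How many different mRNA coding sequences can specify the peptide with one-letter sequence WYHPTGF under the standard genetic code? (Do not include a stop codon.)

Trp: 1 codon.
Tyr: 2 codons.
His: 2 codons.
Pro: 4 codons.
Thr: 4 codons.
Gly: 4 codons.
Phe: 2 codons.
1 × 2 × 2 × 4 × 4 × 4 × 2 = 512.

512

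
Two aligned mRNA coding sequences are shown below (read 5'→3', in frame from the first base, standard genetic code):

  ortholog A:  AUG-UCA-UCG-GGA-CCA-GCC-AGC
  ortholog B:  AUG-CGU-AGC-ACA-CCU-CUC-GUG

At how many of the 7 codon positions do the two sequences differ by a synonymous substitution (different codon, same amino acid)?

Codon 1: AUG Met / AUG Met — identical.
Codon 2: UCA Ser / CGU Arg — nonsynonymous.
Codon 3: UCG Ser / AGC Ser — synonymous.
Codon 4: GGA Gly / ACA Thr — nonsynonymous.
Codon 5: CCA Pro / CCU Pro — synonymous.
Codon 6: GCC Ala / CUC Leu — nonsynonymous.
Codon 7: AGC Ser / GUG Val — nonsynonymous.
Synonymous differences: 2.

2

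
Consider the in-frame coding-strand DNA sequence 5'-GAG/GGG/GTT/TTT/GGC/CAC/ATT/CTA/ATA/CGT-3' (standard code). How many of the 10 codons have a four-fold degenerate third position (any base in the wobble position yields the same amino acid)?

5

Codon 1 GAG (Glu): third position 2-fold.
Codon 2 GGG (Gly): third position 4-fold.
Codon 3 GTT (Val): third position 4-fold.
Codon 4 TTT (Phe): third position 2-fold.
Codon 5 GGC (Gly): third position 4-fold.
Codon 6 CAC (His): third position 2-fold.
Codon 7 ATT (Ile): third position 3-fold.
Codon 8 CTA (Leu): third position 4-fold.
Codon 9 ATA (Ile): third position 3-fold.
Codon 10 CGT (Arg): third position 4-fold.
Four-fold degenerate third positions: 5.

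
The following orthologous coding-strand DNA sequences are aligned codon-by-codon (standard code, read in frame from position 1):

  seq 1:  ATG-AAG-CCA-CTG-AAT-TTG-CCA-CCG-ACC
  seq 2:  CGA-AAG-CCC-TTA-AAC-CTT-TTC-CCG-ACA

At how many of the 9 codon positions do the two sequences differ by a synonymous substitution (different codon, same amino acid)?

Codon 1: ATG Met / CGA Arg — nonsynonymous.
Codon 2: AAG Lys / AAG Lys — identical.
Codon 3: CCA Pro / CCC Pro — synonymous.
Codon 4: CTG Leu / TTA Leu — synonymous.
Codon 5: AAT Asn / AAC Asn — synonymous.
Codon 6: TTG Leu / CTT Leu — synonymous.
Codon 7: CCA Pro / TTC Phe — nonsynonymous.
Codon 8: CCG Pro / CCG Pro — identical.
Codon 9: ACC Thr / ACA Thr — synonymous.
Synonymous differences: 5.

5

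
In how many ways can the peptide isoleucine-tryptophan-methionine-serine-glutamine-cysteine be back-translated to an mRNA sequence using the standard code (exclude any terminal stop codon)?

Ile: 3 codons.
Trp: 1 codon.
Met: 1 codon.
Ser: 6 codons.
Gln: 2 codons.
Cys: 2 codons.
3 × 1 × 1 × 6 × 2 × 2 = 72.

72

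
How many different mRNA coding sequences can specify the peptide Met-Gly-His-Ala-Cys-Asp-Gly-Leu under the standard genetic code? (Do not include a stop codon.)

3072

Met: 1 codon.
Gly: 4 codons.
His: 2 codons.
Ala: 4 codons.
Cys: 2 codons.
Asp: 2 codons.
Gly: 4 codons.
Leu: 6 codons.
1 × 4 × 2 × 4 × 2 × 2 × 4 × 6 = 3072.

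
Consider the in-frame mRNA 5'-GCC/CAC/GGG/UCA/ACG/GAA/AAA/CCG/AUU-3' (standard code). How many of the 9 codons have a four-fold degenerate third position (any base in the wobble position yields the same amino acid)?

5

Codon 1 GCC (Ala): third position 4-fold.
Codon 2 CAC (His): third position 2-fold.
Codon 3 GGG (Gly): third position 4-fold.
Codon 4 UCA (Ser): third position 4-fold.
Codon 5 ACG (Thr): third position 4-fold.
Codon 6 GAA (Glu): third position 2-fold.
Codon 7 AAA (Lys): third position 2-fold.
Codon 8 CCG (Pro): third position 4-fold.
Codon 9 AUU (Ile): third position 3-fold.
Four-fold degenerate third positions: 5.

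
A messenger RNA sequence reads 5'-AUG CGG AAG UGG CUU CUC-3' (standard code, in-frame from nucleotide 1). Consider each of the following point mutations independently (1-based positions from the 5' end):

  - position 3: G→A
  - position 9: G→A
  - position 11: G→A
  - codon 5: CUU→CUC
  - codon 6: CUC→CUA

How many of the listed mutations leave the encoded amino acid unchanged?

3

Codon 1: AUG (Met) → AUA (Ile) — missense.
Codon 3: AAG (Lys) → AAA (Lys) — synonymous.
Codon 4: UGG (Trp) → UAG (Stop) — nonsense.
Codon 5: CUU (Leu) → CUC (Leu) — synonymous.
Codon 6: CUC (Leu) → CUA (Leu) — synonymous.
Synonymous: 3 of 5.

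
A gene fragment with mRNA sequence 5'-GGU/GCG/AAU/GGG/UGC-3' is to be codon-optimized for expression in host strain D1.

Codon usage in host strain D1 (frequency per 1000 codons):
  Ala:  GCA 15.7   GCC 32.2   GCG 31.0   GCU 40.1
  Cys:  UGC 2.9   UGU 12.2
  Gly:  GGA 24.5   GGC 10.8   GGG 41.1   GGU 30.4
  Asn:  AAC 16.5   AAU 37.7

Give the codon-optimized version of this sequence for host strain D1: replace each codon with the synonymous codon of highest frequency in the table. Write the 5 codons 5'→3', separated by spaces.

Codon 1 (Gly): best is GGG at 41.1.
Codon 2 (Ala): best is GCU at 40.1.
Codon 3 (Asn): best is AAU at 37.7.
Codon 4 (Gly): best is GGG at 41.1.
Codon 5 (Cys): best is UGU at 12.2.

GGG GCU AAU GGG UGU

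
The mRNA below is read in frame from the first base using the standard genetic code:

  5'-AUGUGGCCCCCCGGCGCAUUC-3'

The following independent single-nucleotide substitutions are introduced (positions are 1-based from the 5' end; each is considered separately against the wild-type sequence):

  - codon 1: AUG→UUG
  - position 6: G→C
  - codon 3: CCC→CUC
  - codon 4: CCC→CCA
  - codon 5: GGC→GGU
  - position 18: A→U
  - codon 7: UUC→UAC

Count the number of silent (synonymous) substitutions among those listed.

Codon 1: AUG (Met) → UUG (Leu) — missense.
Codon 2: UGG (Trp) → UGC (Cys) — missense.
Codon 3: CCC (Pro) → CUC (Leu) — missense.
Codon 4: CCC (Pro) → CCA (Pro) — synonymous.
Codon 5: GGC (Gly) → GGU (Gly) — synonymous.
Codon 6: GCA (Ala) → GCU (Ala) — synonymous.
Codon 7: UUC (Phe) → UAC (Tyr) — missense.
Synonymous: 3 of 7.

3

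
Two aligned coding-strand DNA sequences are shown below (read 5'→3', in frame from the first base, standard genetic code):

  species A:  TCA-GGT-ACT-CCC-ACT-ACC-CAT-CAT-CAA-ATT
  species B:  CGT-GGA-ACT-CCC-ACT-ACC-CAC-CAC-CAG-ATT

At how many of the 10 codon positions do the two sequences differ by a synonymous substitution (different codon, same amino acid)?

4

Codon 1: TCA Ser / CGT Arg — nonsynonymous.
Codon 2: GGT Gly / GGA Gly — synonymous.
Codon 3: ACT Thr / ACT Thr — identical.
Codon 4: CCC Pro / CCC Pro — identical.
Codon 5: ACT Thr / ACT Thr — identical.
Codon 6: ACC Thr / ACC Thr — identical.
Codon 7: CAT His / CAC His — synonymous.
Codon 8: CAT His / CAC His — synonymous.
Codon 9: CAA Gln / CAG Gln — synonymous.
Codon 10: ATT Ile / ATT Ile — identical.
Synonymous differences: 4.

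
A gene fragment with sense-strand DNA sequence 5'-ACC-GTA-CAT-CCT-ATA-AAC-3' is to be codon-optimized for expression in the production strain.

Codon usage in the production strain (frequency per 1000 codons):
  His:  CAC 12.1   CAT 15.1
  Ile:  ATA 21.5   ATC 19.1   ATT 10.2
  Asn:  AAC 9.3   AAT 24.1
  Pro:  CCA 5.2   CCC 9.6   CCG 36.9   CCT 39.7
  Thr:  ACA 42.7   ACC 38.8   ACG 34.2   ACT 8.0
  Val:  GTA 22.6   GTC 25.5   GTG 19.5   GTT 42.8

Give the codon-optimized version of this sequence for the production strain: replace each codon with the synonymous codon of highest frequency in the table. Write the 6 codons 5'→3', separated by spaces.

ACA GTT CAT CCT ATA AAT

Codon 1 (Thr): best is ACA at 42.7.
Codon 2 (Val): best is GTT at 42.8.
Codon 3 (His): best is CAT at 15.1.
Codon 4 (Pro): best is CCT at 39.7.
Codon 5 (Ile): best is ATA at 21.5.
Codon 6 (Asn): best is AAT at 24.1.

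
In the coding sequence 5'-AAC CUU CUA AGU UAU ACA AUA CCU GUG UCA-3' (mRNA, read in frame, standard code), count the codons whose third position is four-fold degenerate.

6

Codon 1 AAC (Asn): third position 2-fold.
Codon 2 CUU (Leu): third position 4-fold.
Codon 3 CUA (Leu): third position 4-fold.
Codon 4 AGU (Ser): third position 2-fold.
Codon 5 UAU (Tyr): third position 2-fold.
Codon 6 ACA (Thr): third position 4-fold.
Codon 7 AUA (Ile): third position 3-fold.
Codon 8 CCU (Pro): third position 4-fold.
Codon 9 GUG (Val): third position 4-fold.
Codon 10 UCA (Ser): third position 4-fold.
Four-fold degenerate third positions: 6.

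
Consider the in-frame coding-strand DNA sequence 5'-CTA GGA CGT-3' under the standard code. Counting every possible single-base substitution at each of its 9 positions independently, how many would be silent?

Codon 1 (CTA, Leu): 4 synonymous substitutions.
Codon 2 (GGA, Gly): 3 synonymous substitutions.
Codon 3 (CGT, Arg): 3 synonymous substitutions.
Total: 4 + 3 + 3 = 10.

10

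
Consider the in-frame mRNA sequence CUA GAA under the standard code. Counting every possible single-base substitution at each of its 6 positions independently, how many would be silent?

5

Codon 1 (CUA, Leu): 4 synonymous substitutions.
Codon 2 (GAA, Glu): 1 synonymous substitution.
Total: 4 + 1 = 5.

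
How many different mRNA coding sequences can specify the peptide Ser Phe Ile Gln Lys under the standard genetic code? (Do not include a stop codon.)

Ser: 6 codons.
Phe: 2 codons.
Ile: 3 codons.
Gln: 2 codons.
Lys: 2 codons.
6 × 2 × 3 × 2 × 2 = 144.

144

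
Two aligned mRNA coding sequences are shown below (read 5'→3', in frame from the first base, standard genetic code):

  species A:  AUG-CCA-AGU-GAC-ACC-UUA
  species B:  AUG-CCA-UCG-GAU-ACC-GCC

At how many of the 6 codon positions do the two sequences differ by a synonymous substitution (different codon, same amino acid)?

Codon 1: AUG Met / AUG Met — identical.
Codon 2: CCA Pro / CCA Pro — identical.
Codon 3: AGU Ser / UCG Ser — synonymous.
Codon 4: GAC Asp / GAU Asp — synonymous.
Codon 5: ACC Thr / ACC Thr — identical.
Codon 6: UUA Leu / GCC Ala — nonsynonymous.
Synonymous differences: 2.

2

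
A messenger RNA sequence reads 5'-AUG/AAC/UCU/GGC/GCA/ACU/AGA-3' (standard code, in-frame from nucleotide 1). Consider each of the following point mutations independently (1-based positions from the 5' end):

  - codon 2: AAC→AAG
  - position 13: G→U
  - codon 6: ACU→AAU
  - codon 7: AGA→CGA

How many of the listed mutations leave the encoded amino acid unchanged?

Codon 2: AAC (Asn) → AAG (Lys) — missense.
Codon 5: GCA (Ala) → UCA (Ser) — missense.
Codon 6: ACU (Thr) → AAU (Asn) — missense.
Codon 7: AGA (Arg) → CGA (Arg) — synonymous.
Synonymous: 1 of 4.

1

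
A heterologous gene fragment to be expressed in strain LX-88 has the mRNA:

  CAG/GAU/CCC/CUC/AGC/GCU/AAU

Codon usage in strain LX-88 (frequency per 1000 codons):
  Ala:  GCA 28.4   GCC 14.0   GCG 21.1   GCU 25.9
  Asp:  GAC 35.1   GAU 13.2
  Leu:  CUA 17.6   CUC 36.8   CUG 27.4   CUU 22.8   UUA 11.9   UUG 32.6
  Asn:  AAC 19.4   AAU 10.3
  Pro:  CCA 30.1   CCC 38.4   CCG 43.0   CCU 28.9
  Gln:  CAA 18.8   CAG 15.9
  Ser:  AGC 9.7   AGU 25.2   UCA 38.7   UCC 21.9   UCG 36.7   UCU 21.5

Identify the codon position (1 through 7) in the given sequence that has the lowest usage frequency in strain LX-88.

Codon 1 CAG (Gln): 15.9 per 1000.
Codon 2 GAU (Asp): 13.2 per 1000.
Codon 3 CCC (Pro): 38.4 per 1000.
Codon 4 CUC (Leu): 36.8 per 1000.
Codon 5 AGC (Ser): 9.7 per 1000.
Codon 6 GCU (Ala): 25.9 per 1000.
Codon 7 AAU (Asn): 10.3 per 1000.
Lowest frequency is 9.7 at codon 5.

5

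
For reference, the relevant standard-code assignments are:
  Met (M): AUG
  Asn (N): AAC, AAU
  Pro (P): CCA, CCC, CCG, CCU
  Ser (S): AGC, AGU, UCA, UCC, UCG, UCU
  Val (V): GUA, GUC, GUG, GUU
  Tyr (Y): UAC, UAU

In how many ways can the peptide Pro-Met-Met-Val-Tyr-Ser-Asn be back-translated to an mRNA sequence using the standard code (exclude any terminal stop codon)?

384

Pro: 4 codons.
Met: 1 codon.
Met: 1 codon.
Val: 4 codons.
Tyr: 2 codons.
Ser: 6 codons.
Asn: 2 codons.
4 × 1 × 1 × 4 × 2 × 6 × 2 = 384.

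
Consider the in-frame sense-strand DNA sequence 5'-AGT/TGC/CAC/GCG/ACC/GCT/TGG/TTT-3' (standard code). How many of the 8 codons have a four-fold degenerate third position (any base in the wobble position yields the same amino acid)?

Codon 1 AGT (Ser): third position 2-fold.
Codon 2 TGC (Cys): third position 2-fold.
Codon 3 CAC (His): third position 2-fold.
Codon 4 GCG (Ala): third position 4-fold.
Codon 5 ACC (Thr): third position 4-fold.
Codon 6 GCT (Ala): third position 4-fold.
Codon 7 TGG (Trp): third position 1-fold.
Codon 8 TTT (Phe): third position 2-fold.
Four-fold degenerate third positions: 3.

3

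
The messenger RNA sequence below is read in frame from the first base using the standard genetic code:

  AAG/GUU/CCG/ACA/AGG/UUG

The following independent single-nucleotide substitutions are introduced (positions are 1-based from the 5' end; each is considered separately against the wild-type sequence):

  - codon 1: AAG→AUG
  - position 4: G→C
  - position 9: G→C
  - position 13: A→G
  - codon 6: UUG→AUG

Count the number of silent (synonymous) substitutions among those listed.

1

Codon 1: AAG (Lys) → AUG (Met) — missense.
Codon 2: GUU (Val) → CUU (Leu) — missense.
Codon 3: CCG (Pro) → CCC (Pro) — synonymous.
Codon 5: AGG (Arg) → GGG (Gly) — missense.
Codon 6: UUG (Leu) → AUG (Met) — missense.
Synonymous: 1 of 5.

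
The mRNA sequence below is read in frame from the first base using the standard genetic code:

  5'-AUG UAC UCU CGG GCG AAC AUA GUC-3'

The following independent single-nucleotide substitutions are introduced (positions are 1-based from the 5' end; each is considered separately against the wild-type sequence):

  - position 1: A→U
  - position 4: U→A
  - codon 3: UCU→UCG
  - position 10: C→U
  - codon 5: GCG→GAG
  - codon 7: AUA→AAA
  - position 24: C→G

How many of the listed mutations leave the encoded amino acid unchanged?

Codon 1: AUG (Met) → UUG (Leu) — missense.
Codon 2: UAC (Tyr) → AAC (Asn) — missense.
Codon 3: UCU (Ser) → UCG (Ser) — synonymous.
Codon 4: CGG (Arg) → UGG (Trp) — missense.
Codon 5: GCG (Ala) → GAG (Glu) — missense.
Codon 7: AUA (Ile) → AAA (Lys) — missense.
Codon 8: GUC (Val) → GUG (Val) — synonymous.
Synonymous: 2 of 7.

2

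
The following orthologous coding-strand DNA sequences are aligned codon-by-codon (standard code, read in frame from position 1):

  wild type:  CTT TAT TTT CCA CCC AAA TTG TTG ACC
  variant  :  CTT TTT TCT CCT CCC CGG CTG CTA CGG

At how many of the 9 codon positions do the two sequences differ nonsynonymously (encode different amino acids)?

Codon 1: CTT Leu / CTT Leu — identical.
Codon 2: TAT Tyr / TTT Phe — nonsynonymous.
Codon 3: TTT Phe / TCT Ser — nonsynonymous.
Codon 4: CCA Pro / CCT Pro — synonymous.
Codon 5: CCC Pro / CCC Pro — identical.
Codon 6: AAA Lys / CGG Arg — nonsynonymous.
Codon 7: TTG Leu / CTG Leu — synonymous.
Codon 8: TTG Leu / CTA Leu — synonymous.
Codon 9: ACC Thr / CGG Arg — nonsynonymous.
Nonsynonymous differences: 4.

4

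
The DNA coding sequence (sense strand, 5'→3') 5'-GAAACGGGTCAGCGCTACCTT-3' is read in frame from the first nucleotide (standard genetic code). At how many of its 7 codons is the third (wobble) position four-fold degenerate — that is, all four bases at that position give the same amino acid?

Codon 1 GAA (Glu): third position 2-fold.
Codon 2 ACG (Thr): third position 4-fold.
Codon 3 GGT (Gly): third position 4-fold.
Codon 4 CAG (Gln): third position 2-fold.
Codon 5 CGC (Arg): third position 4-fold.
Codon 6 TAC (Tyr): third position 2-fold.
Codon 7 CTT (Leu): third position 4-fold.
Four-fold degenerate third positions: 4.

4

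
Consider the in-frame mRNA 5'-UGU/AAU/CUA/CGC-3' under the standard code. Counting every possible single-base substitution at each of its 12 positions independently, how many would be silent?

Codon 1 (UGU, Cys): 1 synonymous substitution.
Codon 2 (AAU, Asn): 1 synonymous substitution.
Codon 3 (CUA, Leu): 4 synonymous substitutions.
Codon 4 (CGC, Arg): 3 synonymous substitutions.
Total: 1 + 1 + 4 + 3 = 9.

9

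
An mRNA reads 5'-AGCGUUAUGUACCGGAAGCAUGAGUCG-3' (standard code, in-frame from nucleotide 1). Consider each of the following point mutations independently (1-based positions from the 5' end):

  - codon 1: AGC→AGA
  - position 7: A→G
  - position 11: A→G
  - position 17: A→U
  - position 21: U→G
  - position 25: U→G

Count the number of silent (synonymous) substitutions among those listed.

Codon 1: AGC (Ser) → AGA (Arg) — missense.
Codon 3: AUG (Met) → GUG (Val) — missense.
Codon 4: UAC (Tyr) → UGC (Cys) — missense.
Codon 6: AAG (Lys) → AUG (Met) — missense.
Codon 7: CAU (His) → CAG (Gln) — missense.
Codon 9: UCG (Ser) → GCG (Ala) — missense.
Synonymous: 0 of 6.

0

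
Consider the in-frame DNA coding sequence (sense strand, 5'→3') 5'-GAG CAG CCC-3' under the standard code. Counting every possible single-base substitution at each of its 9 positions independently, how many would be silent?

5

Codon 1 (GAG, Glu): 1 synonymous substitution.
Codon 2 (CAG, Gln): 1 synonymous substitution.
Codon 3 (CCC, Pro): 3 synonymous substitutions.
Total: 1 + 1 + 3 = 5.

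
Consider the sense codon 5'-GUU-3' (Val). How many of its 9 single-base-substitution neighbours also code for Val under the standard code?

3

Position 1: none → 0 synonymous.
Position 2: none → 0 synonymous.
Position 3: GUC, GUA, GUG → 3 synonymous.
Total: 0 + 0 + 3 = 3.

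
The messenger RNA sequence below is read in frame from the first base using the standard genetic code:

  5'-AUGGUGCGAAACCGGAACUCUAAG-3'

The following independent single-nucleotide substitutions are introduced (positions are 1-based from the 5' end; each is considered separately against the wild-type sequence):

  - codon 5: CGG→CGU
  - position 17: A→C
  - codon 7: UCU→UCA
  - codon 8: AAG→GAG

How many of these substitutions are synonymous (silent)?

Codon 5: CGG (Arg) → CGU (Arg) — synonymous.
Codon 6: AAC (Asn) → ACC (Thr) — missense.
Codon 7: UCU (Ser) → UCA (Ser) — synonymous.
Codon 8: AAG (Lys) → GAG (Glu) — missense.
Synonymous: 2 of 4.

2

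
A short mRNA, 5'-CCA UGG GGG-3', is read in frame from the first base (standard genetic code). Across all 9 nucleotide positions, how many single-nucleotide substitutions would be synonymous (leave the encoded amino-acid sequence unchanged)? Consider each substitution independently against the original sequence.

6

Codon 1 (CCA, Pro): 3 synonymous substitutions.
Codon 2 (UGG, Trp): 0 synonymous substitutions.
Codon 3 (GGG, Gly): 3 synonymous substitutions.
Total: 3 + 0 + 3 = 6.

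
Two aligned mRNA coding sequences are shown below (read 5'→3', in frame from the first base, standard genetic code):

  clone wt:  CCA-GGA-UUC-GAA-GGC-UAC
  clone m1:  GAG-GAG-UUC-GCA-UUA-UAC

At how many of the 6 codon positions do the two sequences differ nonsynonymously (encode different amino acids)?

Codon 1: CCA Pro / GAG Glu — nonsynonymous.
Codon 2: GGA Gly / GAG Glu — nonsynonymous.
Codon 3: UUC Phe / UUC Phe — identical.
Codon 4: GAA Glu / GCA Ala — nonsynonymous.
Codon 5: GGC Gly / UUA Leu — nonsynonymous.
Codon 6: UAC Tyr / UAC Tyr — identical.
Nonsynonymous differences: 4.

4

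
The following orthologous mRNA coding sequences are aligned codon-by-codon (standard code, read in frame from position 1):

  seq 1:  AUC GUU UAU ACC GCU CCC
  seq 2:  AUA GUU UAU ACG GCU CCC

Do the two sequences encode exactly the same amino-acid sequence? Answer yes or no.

Codon 1: AUC Ile / AUA Ile — synonymous.
Codon 2: GUU Val / GUU Val — identical.
Codon 3: UAU Tyr / UAU Tyr — identical.
Codon 4: ACC Thr / ACG Thr — synonymous.
Codon 5: GCU Ala / GCU Ala — identical.
Codon 6: CCC Pro / CCC Pro — identical.
Nonsynonymous differences: 0 → same protein.

yes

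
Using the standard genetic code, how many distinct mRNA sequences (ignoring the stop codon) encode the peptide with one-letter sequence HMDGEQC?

128

His: 2 codons.
Met: 1 codon.
Asp: 2 codons.
Gly: 4 codons.
Glu: 2 codons.
Gln: 2 codons.
Cys: 2 codons.
2 × 1 × 2 × 4 × 2 × 2 × 2 = 128.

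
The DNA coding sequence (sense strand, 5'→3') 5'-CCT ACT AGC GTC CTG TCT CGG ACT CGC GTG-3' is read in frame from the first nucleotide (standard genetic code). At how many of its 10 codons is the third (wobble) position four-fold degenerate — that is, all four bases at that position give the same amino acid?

Codon 1 CCT (Pro): third position 4-fold.
Codon 2 ACT (Thr): third position 4-fold.
Codon 3 AGC (Ser): third position 2-fold.
Codon 4 GTC (Val): third position 4-fold.
Codon 5 CTG (Leu): third position 4-fold.
Codon 6 TCT (Ser): third position 4-fold.
Codon 7 CGG (Arg): third position 4-fold.
Codon 8 ACT (Thr): third position 4-fold.
Codon 9 CGC (Arg): third position 4-fold.
Codon 10 GTG (Val): third position 4-fold.
Four-fold degenerate third positions: 9.

9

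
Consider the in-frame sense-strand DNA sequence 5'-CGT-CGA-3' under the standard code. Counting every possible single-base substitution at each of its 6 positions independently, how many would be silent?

7

Codon 1 (CGT, Arg): 3 synonymous substitutions.
Codon 2 (CGA, Arg): 4 synonymous substitutions.
Total: 3 + 4 = 7.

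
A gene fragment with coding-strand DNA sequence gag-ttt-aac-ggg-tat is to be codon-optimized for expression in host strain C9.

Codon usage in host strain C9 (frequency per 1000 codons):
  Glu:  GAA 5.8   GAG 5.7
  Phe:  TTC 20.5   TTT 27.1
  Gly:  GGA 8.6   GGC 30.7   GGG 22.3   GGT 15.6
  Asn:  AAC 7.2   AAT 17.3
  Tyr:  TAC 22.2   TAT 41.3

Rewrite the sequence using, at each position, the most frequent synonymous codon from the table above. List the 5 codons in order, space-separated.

Codon 1 (Glu): best is GAA at 5.8.
Codon 2 (Phe): best is TTT at 27.1.
Codon 3 (Asn): best is AAT at 17.3.
Codon 4 (Gly): best is GGC at 30.7.
Codon 5 (Tyr): best is TAT at 41.3.

GAA TTT AAT GGC TAT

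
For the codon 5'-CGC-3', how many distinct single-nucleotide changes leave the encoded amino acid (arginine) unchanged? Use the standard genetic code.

3

Position 1: none → 0 synonymous.
Position 2: none → 0 synonymous.
Position 3: CGU, CGA, CGG → 3 synonymous.
Total: 0 + 0 + 3 = 3.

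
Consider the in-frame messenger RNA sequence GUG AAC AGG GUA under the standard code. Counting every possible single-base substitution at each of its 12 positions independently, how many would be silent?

9

Codon 1 (GUG, Val): 3 synonymous substitutions.
Codon 2 (AAC, Asn): 1 synonymous substitution.
Codon 3 (AGG, Arg): 2 synonymous substitutions.
Codon 4 (GUA, Val): 3 synonymous substitutions.
Total: 3 + 1 + 2 + 3 = 9.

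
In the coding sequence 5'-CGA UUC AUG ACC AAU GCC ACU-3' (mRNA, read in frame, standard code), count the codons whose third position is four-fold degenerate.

Codon 1 CGA (Arg): third position 4-fold.
Codon 2 UUC (Phe): third position 2-fold.
Codon 3 AUG (Met): third position 1-fold.
Codon 4 ACC (Thr): third position 4-fold.
Codon 5 AAU (Asn): third position 2-fold.
Codon 6 GCC (Ala): third position 4-fold.
Codon 7 ACU (Thr): third position 4-fold.
Four-fold degenerate third positions: 4.

4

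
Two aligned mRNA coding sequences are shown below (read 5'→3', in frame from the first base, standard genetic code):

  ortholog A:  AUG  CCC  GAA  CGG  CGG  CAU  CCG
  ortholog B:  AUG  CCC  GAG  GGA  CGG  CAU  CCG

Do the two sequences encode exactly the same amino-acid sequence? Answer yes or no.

no

Codon 1: AUG Met / AUG Met — identical.
Codon 2: CCC Pro / CCC Pro — identical.
Codon 3: GAA Glu / GAG Glu — synonymous.
Codon 4: CGG Arg / GGA Gly — nonsynonymous.
Codon 5: CGG Arg / CGG Arg — identical.
Codon 6: CAU His / CAU His — identical.
Codon 7: CCG Pro / CCG Pro — identical.
Nonsynonymous differences: 1 → different protein.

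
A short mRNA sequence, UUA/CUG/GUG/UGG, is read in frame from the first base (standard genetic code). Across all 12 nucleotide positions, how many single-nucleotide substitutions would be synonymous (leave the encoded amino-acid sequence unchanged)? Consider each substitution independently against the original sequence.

Codon 1 (UUA, Leu): 2 synonymous substitutions.
Codon 2 (CUG, Leu): 4 synonymous substitutions.
Codon 3 (GUG, Val): 3 synonymous substitutions.
Codon 4 (UGG, Trp): 0 synonymous substitutions.
Total: 2 + 4 + 3 + 0 = 9.

9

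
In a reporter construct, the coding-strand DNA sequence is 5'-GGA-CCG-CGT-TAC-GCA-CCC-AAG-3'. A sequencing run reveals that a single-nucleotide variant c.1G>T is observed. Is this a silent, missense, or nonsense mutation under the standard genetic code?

nonsense

Position 1 falls in codon 1: GGA → Gly.
After the substitution the codon is TGA → Stop.
The new codon is a stop codon, so this is a nonsense mutation.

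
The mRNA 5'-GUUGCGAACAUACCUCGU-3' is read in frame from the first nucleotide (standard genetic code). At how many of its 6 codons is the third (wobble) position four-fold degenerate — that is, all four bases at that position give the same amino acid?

4

Codon 1 GUU (Val): third position 4-fold.
Codon 2 GCG (Ala): third position 4-fold.
Codon 3 AAC (Asn): third position 2-fold.
Codon 4 AUA (Ile): third position 3-fold.
Codon 5 CCU (Pro): third position 4-fold.
Codon 6 CGU (Arg): third position 4-fold.
Four-fold degenerate third positions: 4.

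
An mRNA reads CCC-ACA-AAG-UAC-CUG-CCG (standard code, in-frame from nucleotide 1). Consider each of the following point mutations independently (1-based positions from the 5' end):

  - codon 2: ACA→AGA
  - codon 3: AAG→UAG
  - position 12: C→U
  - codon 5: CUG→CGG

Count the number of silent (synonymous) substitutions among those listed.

Codon 2: ACA (Thr) → AGA (Arg) — missense.
Codon 3: AAG (Lys) → UAG (Stop) — nonsense.
Codon 4: UAC (Tyr) → UAU (Tyr) — synonymous.
Codon 5: CUG (Leu) → CGG (Arg) — missense.
Synonymous: 1 of 4.

1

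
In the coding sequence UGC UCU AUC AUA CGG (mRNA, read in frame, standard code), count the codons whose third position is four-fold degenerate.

Codon 1 UGC (Cys): third position 2-fold.
Codon 2 UCU (Ser): third position 4-fold.
Codon 3 AUC (Ile): third position 3-fold.
Codon 4 AUA (Ile): third position 3-fold.
Codon 5 CGG (Arg): third position 4-fold.
Four-fold degenerate third positions: 2.

2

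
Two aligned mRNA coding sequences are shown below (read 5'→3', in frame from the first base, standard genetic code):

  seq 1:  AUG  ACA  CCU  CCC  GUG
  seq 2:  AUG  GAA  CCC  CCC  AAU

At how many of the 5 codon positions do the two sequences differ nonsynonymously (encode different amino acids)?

Codon 1: AUG Met / AUG Met — identical.
Codon 2: ACA Thr / GAA Glu — nonsynonymous.
Codon 3: CCU Pro / CCC Pro — synonymous.
Codon 4: CCC Pro / CCC Pro — identical.
Codon 5: GUG Val / AAU Asn — nonsynonymous.
Nonsynonymous differences: 2.

2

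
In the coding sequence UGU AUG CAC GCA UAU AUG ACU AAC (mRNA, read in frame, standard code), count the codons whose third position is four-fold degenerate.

Codon 1 UGU (Cys): third position 2-fold.
Codon 2 AUG (Met): third position 1-fold.
Codon 3 CAC (His): third position 2-fold.
Codon 4 GCA (Ala): third position 4-fold.
Codon 5 UAU (Tyr): third position 2-fold.
Codon 6 AUG (Met): third position 1-fold.
Codon 7 ACU (Thr): third position 4-fold.
Codon 8 AAC (Asn): third position 2-fold.
Four-fold degenerate third positions: 2.

2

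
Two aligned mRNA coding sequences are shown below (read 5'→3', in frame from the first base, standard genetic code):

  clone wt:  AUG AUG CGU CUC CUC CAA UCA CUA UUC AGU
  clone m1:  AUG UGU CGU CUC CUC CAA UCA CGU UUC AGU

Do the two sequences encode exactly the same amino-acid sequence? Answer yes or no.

no

Codon 1: AUG Met / AUG Met — identical.
Codon 2: AUG Met / UGU Cys — nonsynonymous.
Codon 3: CGU Arg / CGU Arg — identical.
Codon 4: CUC Leu / CUC Leu — identical.
Codon 5: CUC Leu / CUC Leu — identical.
Codon 6: CAA Gln / CAA Gln — identical.
Codon 7: UCA Ser / UCA Ser — identical.
Codon 8: CUA Leu / CGU Arg — nonsynonymous.
Codon 9: UUC Phe / UUC Phe — identical.
Codon 10: AGU Ser / AGU Ser — identical.
Nonsynonymous differences: 2 → different protein.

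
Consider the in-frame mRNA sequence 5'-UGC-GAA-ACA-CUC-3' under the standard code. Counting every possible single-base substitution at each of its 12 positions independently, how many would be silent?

Codon 1 (UGC, Cys): 1 synonymous substitution.
Codon 2 (GAA, Glu): 1 synonymous substitution.
Codon 3 (ACA, Thr): 3 synonymous substitutions.
Codon 4 (CUC, Leu): 3 synonymous substitutions.
Total: 1 + 1 + 3 + 3 = 8.

8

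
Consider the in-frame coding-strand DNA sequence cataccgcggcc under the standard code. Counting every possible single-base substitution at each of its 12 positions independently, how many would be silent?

10

Codon 1 (CAT, His): 1 synonymous substitution.
Codon 2 (ACC, Thr): 3 synonymous substitutions.
Codon 3 (GCG, Ala): 3 synonymous substitutions.
Codon 4 (GCC, Ala): 3 synonymous substitutions.
Total: 1 + 3 + 3 + 3 = 10.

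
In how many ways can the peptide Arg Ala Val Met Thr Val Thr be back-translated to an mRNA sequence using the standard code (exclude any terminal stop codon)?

6144

Arg: 6 codons.
Ala: 4 codons.
Val: 4 codons.
Met: 1 codon.
Thr: 4 codons.
Val: 4 codons.
Thr: 4 codons.
6 × 4 × 4 × 1 × 4 × 4 × 4 = 6144.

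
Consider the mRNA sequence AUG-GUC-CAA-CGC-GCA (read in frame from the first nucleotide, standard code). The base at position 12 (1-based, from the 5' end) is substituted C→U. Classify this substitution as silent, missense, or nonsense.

silent

Position 12 falls in codon 4: CGC → Arg.
After the substitution the codon is CGU → Arg.
Both encode Arg, so the change is synonymous.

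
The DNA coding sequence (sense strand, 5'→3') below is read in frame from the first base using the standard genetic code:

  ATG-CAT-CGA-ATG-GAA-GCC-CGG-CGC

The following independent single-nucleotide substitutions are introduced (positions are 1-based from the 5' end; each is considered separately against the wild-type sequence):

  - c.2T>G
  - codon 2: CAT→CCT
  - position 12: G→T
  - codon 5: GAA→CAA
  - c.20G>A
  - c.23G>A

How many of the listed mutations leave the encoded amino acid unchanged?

Codon 1: ATG (Met) → AGG (Arg) — missense.
Codon 2: CAT (His) → CCT (Pro) — missense.
Codon 4: ATG (Met) → ATT (Ile) — missense.
Codon 5: GAA (Glu) → CAA (Gln) — missense.
Codon 7: CGG (Arg) → CAG (Gln) — missense.
Codon 8: CGC (Arg) → CAC (His) — missense.
Synonymous: 0 of 6.

0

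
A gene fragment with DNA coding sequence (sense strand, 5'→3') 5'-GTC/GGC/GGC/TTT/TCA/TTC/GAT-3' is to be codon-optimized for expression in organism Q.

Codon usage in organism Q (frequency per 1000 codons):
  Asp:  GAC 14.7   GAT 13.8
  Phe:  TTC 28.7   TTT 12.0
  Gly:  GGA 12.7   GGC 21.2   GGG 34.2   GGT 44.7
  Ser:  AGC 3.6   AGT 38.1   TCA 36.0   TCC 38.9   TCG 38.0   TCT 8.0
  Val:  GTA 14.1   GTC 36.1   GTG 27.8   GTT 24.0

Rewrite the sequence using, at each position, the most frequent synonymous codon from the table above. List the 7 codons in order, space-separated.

GTC GGT GGT TTC TCC TTC GAC

Codon 1 (Val): best is GTC at 36.1.
Codon 2 (Gly): best is GGT at 44.7.
Codon 3 (Gly): best is GGT at 44.7.
Codon 4 (Phe): best is TTC at 28.7.
Codon 5 (Ser): best is TCC at 38.9.
Codon 6 (Phe): best is TTC at 28.7.
Codon 7 (Asp): best is GAC at 14.7.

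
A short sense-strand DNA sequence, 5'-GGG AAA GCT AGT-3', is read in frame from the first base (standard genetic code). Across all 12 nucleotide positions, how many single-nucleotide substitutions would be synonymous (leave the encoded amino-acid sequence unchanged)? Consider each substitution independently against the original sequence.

Codon 1 (GGG, Gly): 3 synonymous substitutions.
Codon 2 (AAA, Lys): 1 synonymous substitution.
Codon 3 (GCT, Ala): 3 synonymous substitutions.
Codon 4 (AGT, Ser): 1 synonymous substitution.
Total: 3 + 1 + 3 + 1 = 8.

8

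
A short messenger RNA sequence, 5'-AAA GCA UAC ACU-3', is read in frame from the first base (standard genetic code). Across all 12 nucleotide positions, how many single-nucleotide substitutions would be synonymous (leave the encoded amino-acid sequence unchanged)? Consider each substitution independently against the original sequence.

8

Codon 1 (AAA, Lys): 1 synonymous substitution.
Codon 2 (GCA, Ala): 3 synonymous substitutions.
Codon 3 (UAC, Tyr): 1 synonymous substitution.
Codon 4 (ACU, Thr): 3 synonymous substitutions.
Total: 1 + 3 + 1 + 3 = 8.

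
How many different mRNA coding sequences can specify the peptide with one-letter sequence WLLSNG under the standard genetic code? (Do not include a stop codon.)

1728

Trp: 1 codon.
Leu: 6 codons.
Leu: 6 codons.
Ser: 6 codons.
Asn: 2 codons.
Gly: 4 codons.
1 × 6 × 6 × 6 × 2 × 4 = 1728.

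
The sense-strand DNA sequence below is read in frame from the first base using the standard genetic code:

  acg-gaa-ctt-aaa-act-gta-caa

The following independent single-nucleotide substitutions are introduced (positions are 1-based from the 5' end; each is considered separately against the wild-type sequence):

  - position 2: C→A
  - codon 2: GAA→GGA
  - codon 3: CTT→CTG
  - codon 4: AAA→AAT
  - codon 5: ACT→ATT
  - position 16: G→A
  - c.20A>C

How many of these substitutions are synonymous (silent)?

Codon 1: ACG (Thr) → AAG (Lys) — missense.
Codon 2: GAA (Glu) → GGA (Gly) — missense.
Codon 3: CTT (Leu) → CTG (Leu) — synonymous.
Codon 4: AAA (Lys) → AAT (Asn) — missense.
Codon 5: ACT (Thr) → ATT (Ile) — missense.
Codon 6: GTA (Val) → ATA (Ile) — missense.
Codon 7: CAA (Gln) → CCA (Pro) — missense.
Synonymous: 1 of 7.

1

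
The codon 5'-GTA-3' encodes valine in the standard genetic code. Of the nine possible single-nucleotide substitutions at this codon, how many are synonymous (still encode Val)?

3

Position 1: none → 0 synonymous.
Position 2: none → 0 synonymous.
Position 3: GTT, GTC, GTG → 3 synonymous.
Total: 0 + 0 + 3 = 3.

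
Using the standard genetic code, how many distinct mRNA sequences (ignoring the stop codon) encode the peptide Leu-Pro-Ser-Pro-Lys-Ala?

Leu: 6 codons.
Pro: 4 codons.
Ser: 6 codons.
Pro: 4 codons.
Lys: 2 codons.
Ala: 4 codons.
6 × 4 × 6 × 4 × 2 × 4 = 4608.

4608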